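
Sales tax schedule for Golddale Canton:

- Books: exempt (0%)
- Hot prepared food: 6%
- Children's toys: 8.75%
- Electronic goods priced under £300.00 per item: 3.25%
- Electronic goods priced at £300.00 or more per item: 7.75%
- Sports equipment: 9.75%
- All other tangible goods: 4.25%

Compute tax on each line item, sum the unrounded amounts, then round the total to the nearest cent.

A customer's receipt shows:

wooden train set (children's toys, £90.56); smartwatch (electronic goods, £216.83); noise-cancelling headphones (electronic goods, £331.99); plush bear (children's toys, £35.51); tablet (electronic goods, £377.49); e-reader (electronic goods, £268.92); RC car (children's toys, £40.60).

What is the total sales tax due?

£85.36

Wooden train set £90.56: children's toys → 8.75% → £7.924
Smartwatch £216.83: electronic goods, under £300.00 → 3.25% → £7.046975
Noise-cancelling headphones £331.99: electronic goods, £300.00 or more → 7.75% → £25.729225
Plush bear £35.51: children's toys → 8.75% → £3.107125
Tablet £377.49: electronic goods, £300.00 or more → 7.75% → £29.255475
E-reader £268.92: electronic goods, under £300.00 → 3.25% → £8.7399
RC car £40.60: children's toys → 8.75% → £3.5525
Unrounded tax sum = £85.3552 → £85.36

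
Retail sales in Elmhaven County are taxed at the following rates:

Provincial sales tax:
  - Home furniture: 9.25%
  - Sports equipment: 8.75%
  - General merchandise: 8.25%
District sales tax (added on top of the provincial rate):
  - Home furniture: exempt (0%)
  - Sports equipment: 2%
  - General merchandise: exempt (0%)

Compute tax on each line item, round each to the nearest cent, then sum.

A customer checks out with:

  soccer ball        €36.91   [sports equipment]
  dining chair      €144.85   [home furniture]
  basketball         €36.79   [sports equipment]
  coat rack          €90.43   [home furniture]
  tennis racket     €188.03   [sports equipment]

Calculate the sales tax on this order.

Soccer ball €36.91: sports equipment → 8.75% + 2% district = 10.75% → €3.97
Dining chair €144.85: home furniture → 9.25% + 0% district = 9.25% → €13.40
Basketball €36.79: sports equipment → 8.75% + 2% district = 10.75% → €3.95
Coat rack €90.43: home furniture → 9.25% + 0% district = 9.25% → €8.36
Tennis racket €188.03: sports equipment → 8.75% + 2% district = 10.75% → €20.21
Total tax = €3.97 + €13.40 + €3.95 + €8.36 + €20.21 = €49.89

€49.89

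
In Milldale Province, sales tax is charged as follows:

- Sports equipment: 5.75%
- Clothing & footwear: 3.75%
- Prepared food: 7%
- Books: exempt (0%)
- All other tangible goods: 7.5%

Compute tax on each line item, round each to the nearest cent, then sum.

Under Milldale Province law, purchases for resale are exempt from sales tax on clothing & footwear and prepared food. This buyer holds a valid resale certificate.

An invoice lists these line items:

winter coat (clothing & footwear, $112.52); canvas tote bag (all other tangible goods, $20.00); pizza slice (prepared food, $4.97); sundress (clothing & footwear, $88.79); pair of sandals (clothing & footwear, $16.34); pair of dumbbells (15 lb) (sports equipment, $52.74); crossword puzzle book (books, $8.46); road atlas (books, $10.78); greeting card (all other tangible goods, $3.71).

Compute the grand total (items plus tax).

Winter coat $112.52: clothing & footwear, buyer-exempt → 0% → $0.00
Canvas tote bag $20.00: all other tangible goods → 7.5% → $1.50
Pizza slice $4.97: prepared food, buyer-exempt → 0% → $0.00
Sundress $88.79: clothing & footwear, buyer-exempt → 0% → $0.00
Pair of sandals $16.34: clothing & footwear, buyer-exempt → 0% → $0.00
Pair of dumbbells (15 lb) $52.74: sports equipment → 5.75% → $3.03
Crossword puzzle book $8.46: books → 0% → $0.00
Road atlas $10.78: books → 0% → $0.00
Greeting card $3.71: all other tangible goods → 7.5% → $0.28
Subtotal = $318.31; tax = $4.81; total due = $323.12

$323.12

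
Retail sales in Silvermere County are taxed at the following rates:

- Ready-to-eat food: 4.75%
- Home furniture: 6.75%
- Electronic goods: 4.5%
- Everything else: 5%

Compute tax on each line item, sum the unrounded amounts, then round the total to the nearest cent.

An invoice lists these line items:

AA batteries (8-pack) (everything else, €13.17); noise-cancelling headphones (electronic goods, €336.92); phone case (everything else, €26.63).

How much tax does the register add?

€17.15

AA batteries (8-pack) €13.17: everything else → 5% → €0.6585
Noise-cancelling headphones €336.92: electronic goods → 4.5% → €15.1614
Phone case €26.63: everything else → 5% → €1.3315
Unrounded tax sum = €17.1514 → €17.15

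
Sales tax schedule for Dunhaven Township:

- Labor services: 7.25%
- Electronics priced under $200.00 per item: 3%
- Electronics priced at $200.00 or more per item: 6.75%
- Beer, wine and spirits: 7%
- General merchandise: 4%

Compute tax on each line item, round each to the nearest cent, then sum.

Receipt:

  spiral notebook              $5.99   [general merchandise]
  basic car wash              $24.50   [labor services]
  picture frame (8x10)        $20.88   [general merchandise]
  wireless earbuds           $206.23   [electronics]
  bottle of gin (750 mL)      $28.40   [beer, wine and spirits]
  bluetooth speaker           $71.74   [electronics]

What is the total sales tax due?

$20.92

Spiral notebook $5.99: general merchandise → 4% → $0.24
Basic car wash $24.50: labor services → 7.25% → $1.78
Picture frame (8x10) $20.88: general merchandise → 4% → $0.84
Wireless earbuds $206.23: electronics, $200.00 or more → 6.75% → $13.92
Bottle of gin (750 mL) $28.40: beer, wine and spirits → 7% → $1.99
Bluetooth speaker $71.74: electronics, under $200.00 → 3% → $2.15
Total tax = $0.24 + $1.78 + $0.84 + $13.92 + $1.99 + $2.15 = $20.92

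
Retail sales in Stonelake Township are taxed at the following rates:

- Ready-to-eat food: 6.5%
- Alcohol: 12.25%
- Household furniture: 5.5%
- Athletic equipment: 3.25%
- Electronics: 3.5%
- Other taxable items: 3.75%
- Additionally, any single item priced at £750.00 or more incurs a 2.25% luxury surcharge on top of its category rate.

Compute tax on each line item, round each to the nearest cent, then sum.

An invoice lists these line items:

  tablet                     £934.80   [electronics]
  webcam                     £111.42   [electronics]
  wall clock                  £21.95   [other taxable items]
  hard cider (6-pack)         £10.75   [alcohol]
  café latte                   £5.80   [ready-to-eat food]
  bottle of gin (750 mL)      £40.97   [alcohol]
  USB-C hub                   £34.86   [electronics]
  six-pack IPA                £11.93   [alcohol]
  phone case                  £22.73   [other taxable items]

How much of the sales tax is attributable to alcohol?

£7.80

Hard cider (6-pack) £10.75: alcohol → 12.25% → £1.32
Bottle of gin (750 mL) £40.97: alcohol → 12.25% → £5.02
Six-pack IPA £11.93: alcohol → 12.25% → £1.46
Tax on alcohol = £1.32 + £5.02 + £1.46 = £7.80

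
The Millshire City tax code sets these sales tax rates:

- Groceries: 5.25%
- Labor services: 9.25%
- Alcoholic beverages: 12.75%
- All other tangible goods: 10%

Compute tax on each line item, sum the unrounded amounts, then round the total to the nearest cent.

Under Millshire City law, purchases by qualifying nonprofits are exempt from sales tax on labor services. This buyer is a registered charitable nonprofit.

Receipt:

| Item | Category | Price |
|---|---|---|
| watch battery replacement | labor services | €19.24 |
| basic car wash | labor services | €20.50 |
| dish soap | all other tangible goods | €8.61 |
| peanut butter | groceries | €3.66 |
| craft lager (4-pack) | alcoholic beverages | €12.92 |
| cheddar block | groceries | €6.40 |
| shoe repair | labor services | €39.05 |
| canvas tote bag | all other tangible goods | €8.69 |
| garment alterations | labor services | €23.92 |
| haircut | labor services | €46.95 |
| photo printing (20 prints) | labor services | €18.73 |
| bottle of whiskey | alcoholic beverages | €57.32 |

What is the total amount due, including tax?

Watch battery replacement €19.24: labor services, buyer-exempt → 0% → €0.00
Basic car wash €20.50: labor services, buyer-exempt → 0% → €0.00
Dish soap €8.61: all other tangible goods → 10% → €0.861
Peanut butter €3.66: groceries → 5.25% → €0.19215
Craft lager (4-pack) €12.92: alcoholic beverages → 12.75% → €1.6473
Cheddar block €6.40: groceries → 5.25% → €0.336
Shoe repair €39.05: labor services, buyer-exempt → 0% → €0.00
Canvas tote bag €8.69: all other tangible goods → 10% → €0.869
Garment alterations €23.92: labor services, buyer-exempt → 0% → €0.00
Haircut €46.95: labor services, buyer-exempt → 0% → €0.00
Photo printing (20 prints) €18.73: labor services, buyer-exempt → 0% → €0.00
Bottle of whiskey €57.32: alcoholic beverages → 12.75% → €7.3083
Subtotal = €265.99; unrounded tax = €11.21375 → €11.21; total due = €277.20

€277.20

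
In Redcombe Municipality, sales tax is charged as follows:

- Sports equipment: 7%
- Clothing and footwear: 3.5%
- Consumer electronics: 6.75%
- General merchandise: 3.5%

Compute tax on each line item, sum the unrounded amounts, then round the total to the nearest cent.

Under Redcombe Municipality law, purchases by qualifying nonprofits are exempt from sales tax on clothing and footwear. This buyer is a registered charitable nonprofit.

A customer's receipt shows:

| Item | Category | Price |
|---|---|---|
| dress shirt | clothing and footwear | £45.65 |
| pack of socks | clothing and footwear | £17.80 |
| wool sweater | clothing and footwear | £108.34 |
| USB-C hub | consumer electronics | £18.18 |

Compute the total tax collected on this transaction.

Dress shirt £45.65: clothing and footwear, buyer-exempt → 0% → £0.00
Pack of socks £17.80: clothing and footwear, buyer-exempt → 0% → £0.00
Wool sweater £108.34: clothing and footwear, buyer-exempt → 0% → £0.00
USB-C hub £18.18: consumer electronics → 6.75% → £1.22715
Unrounded tax sum = £1.22715 → £1.23

£1.23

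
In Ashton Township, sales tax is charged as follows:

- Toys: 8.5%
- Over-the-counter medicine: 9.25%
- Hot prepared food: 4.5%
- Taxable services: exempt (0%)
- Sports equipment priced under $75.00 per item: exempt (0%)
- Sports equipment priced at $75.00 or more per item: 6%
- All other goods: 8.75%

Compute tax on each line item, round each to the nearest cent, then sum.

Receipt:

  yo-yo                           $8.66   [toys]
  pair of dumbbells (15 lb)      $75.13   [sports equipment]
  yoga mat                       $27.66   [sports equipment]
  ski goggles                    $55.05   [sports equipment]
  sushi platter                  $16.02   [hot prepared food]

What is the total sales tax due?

$5.97

Yo-yo $8.66: toys → 8.5% → $0.74
Pair of dumbbells (15 lb) $75.13: sports equipment, $75.00 or more → 6% → $4.51
Yoga mat $27.66: sports equipment, under $75.00 → 0% → $0.00
Ski goggles $55.05: sports equipment, under $75.00 → 0% → $0.00
Sushi platter $16.02: hot prepared food → 4.5% → $0.72
Total tax = $0.74 + $4.51 + $0.72 = $5.97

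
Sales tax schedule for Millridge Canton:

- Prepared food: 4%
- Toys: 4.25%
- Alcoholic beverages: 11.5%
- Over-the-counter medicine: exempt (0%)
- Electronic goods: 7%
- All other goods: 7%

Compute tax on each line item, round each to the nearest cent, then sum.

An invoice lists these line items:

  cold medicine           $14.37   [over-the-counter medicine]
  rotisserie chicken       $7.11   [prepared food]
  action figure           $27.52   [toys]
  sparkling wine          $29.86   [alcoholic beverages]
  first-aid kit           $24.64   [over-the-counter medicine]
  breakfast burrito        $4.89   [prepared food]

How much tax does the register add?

Cold medicine $14.37: over-the-counter medicine → 0% → $0.00
Rotisserie chicken $7.11: prepared food → 4% → $0.28
Action figure $27.52: toys → 4.25% → $1.17
Sparkling wine $29.86: alcoholic beverages → 11.5% → $3.43
First-aid kit $24.64: over-the-counter medicine → 0% → $0.00
Breakfast burrito $4.89: prepared food → 4% → $0.20
Total tax = $0.28 + $1.17 + $3.43 + $0.20 = $5.08

$5.08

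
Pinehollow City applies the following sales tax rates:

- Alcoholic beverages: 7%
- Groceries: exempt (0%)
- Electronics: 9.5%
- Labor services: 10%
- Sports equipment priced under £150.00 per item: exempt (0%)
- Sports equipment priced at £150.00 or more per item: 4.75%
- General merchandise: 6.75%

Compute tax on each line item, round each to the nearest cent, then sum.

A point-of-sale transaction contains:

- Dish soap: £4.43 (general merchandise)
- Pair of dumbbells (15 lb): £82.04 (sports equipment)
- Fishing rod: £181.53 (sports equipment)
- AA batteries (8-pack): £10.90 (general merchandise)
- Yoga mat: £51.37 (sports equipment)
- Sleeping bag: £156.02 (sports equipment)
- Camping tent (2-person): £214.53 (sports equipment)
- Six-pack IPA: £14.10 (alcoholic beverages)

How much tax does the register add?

£28.25

Dish soap £4.43: general merchandise → 6.75% → £0.30
Pair of dumbbells (15 lb) £82.04: sports equipment, under £150.00 → 0% → £0.00
Fishing rod £181.53: sports equipment, £150.00 or more → 4.75% → £8.62
AA batteries (8-pack) £10.90: general merchandise → 6.75% → £0.74
Yoga mat £51.37: sports equipment, under £150.00 → 0% → £0.00
Sleeping bag £156.02: sports equipment, £150.00 or more → 4.75% → £7.41
Camping tent (2-person) £214.53: sports equipment, £150.00 or more → 4.75% → £10.19
Six-pack IPA £14.10: alcoholic beverages → 7% → £0.99
Total tax = £0.30 + £8.62 + £0.74 + £7.41 + £10.19 + £0.99 = £28.25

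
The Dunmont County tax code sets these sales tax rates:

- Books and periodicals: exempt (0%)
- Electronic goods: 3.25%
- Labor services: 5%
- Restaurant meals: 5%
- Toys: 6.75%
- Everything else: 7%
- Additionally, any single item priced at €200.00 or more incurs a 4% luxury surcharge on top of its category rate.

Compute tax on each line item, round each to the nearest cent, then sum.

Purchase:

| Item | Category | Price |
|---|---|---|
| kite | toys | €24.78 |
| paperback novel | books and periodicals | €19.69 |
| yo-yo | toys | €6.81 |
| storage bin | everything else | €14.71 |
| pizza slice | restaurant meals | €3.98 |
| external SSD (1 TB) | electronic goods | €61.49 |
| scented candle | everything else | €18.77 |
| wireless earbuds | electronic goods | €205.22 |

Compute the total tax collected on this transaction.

Kite €24.78: toys → 6.75% → €1.67
Paperback novel €19.69: books and periodicals → 0% → €0.00
Yo-yo €6.81: toys → 6.75% → €0.46
Storage bin €14.71: everything else → 7% → €1.03
Pizza slice €3.98: restaurant meals → 5% → €0.20
External SSD (1 TB) €61.49: electronic goods → 3.25% → €2.00
Scented candle €18.77: everything else → 7% → €1.31
Wireless earbuds €205.22: electronic goods → 3.25% + 4% surcharge = 7.25% → €14.88
Total tax = €1.67 + €0.46 + €1.03 + €0.20 + €2.00 + €1.31 + €14.88 = €21.55

€21.55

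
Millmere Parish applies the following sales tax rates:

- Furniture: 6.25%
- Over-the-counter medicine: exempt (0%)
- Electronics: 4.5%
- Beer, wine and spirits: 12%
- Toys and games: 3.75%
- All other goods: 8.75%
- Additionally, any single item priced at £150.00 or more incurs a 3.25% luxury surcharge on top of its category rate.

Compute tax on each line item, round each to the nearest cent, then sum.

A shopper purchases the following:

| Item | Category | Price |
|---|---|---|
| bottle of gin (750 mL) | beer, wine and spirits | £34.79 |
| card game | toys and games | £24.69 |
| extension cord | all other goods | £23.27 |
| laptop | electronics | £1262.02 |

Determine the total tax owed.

£104.95

Bottle of gin (750 mL) £34.79: beer, wine and spirits → 12% → £4.17
Card game £24.69: toys and games → 3.75% → £0.93
Extension cord £23.27: all other goods → 8.75% → £2.04
Laptop £1262.02: electronics → 4.5% + 3.25% surcharge = 7.75% → £97.81
Total tax = £4.17 + £0.93 + £2.04 + £97.81 = £104.95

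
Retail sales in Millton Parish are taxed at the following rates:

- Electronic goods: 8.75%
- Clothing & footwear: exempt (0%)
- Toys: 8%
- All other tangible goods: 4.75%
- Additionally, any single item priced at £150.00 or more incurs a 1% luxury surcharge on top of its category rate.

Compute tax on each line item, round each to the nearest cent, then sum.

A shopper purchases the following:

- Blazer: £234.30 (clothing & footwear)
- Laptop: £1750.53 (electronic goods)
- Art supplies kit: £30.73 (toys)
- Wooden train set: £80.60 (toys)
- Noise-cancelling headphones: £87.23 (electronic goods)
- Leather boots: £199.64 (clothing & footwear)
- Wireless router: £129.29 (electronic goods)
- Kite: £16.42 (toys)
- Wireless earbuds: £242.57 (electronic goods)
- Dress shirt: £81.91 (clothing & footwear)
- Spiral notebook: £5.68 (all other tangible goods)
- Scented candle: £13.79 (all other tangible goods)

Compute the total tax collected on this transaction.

£228.76

Blazer £234.30: clothing & footwear → 0% + 1% surcharge = 1% → £2.34
Laptop £1750.53: electronic goods → 8.75% + 1% surcharge = 9.75% → £170.68
Art supplies kit £30.73: toys → 8% → £2.46
Wooden train set £80.60: toys → 8% → £6.45
Noise-cancelling headphones £87.23: electronic goods → 8.75% → £7.63
Leather boots £199.64: clothing & footwear → 0% + 1% surcharge = 1% → £2.00
Wireless router £129.29: electronic goods → 8.75% → £11.31
Kite £16.42: toys → 8% → £1.31
Wireless earbuds £242.57: electronic goods → 8.75% + 1% surcharge = 9.75% → £23.65
Dress shirt £81.91: clothing & footwear → 0% → £0.00
Spiral notebook £5.68: all other tangible goods → 4.75% → £0.27
Scented candle £13.79: all other tangible goods → 4.75% → £0.66
Total tax = £2.34 + £170.68 + £2.46 + £6.45 + £7.63 + £2.00 + £11.31 + £1.31 + £23.65 + £0.27 + £0.66 = £228.76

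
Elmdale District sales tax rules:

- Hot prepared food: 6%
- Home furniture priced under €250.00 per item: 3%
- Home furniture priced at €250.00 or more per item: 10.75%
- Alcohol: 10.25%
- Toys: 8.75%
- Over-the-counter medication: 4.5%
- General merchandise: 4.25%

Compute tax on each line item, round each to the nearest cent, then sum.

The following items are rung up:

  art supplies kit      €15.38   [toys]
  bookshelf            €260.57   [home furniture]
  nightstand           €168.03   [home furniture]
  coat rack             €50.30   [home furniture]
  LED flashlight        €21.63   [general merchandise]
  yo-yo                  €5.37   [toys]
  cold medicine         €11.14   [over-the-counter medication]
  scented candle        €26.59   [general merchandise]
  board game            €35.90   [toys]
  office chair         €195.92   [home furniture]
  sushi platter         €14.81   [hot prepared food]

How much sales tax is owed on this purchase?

Art supplies kit €15.38: toys → 8.75% → €1.35
Bookshelf €260.57: home furniture, €250.00 or more → 10.75% → €28.01
Nightstand €168.03: home furniture, under €250.00 → 3% → €5.04
Coat rack €50.30: home furniture, under €250.00 → 3% → €1.51
LED flashlight €21.63: general merchandise → 4.25% → €0.92
Yo-yo €5.37: toys → 8.75% → €0.47
Cold medicine €11.14: over-the-counter medication → 4.5% → €0.50
Scented candle €26.59: general merchandise → 4.25% → €1.13
Board game €35.90: toys → 8.75% → €3.14
Office chair €195.92: home furniture, under €250.00 → 3% → €5.88
Sushi platter €14.81: hot prepared food → 6% → €0.89
Total tax = €1.35 + €28.01 + €5.04 + €1.51 + €0.92 + €0.47 + €0.50 + €1.13 + €3.14 + €5.88 + €0.89 = €48.84

€48.84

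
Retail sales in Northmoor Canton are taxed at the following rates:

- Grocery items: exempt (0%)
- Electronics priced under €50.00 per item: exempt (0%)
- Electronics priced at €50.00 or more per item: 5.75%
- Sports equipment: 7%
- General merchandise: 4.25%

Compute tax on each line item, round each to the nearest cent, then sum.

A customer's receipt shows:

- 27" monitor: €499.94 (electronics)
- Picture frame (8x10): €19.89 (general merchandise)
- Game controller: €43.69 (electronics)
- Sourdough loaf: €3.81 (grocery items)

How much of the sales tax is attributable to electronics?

€28.75

27" monitor €499.94: electronics, €50.00 or more → 5.75% → €28.75
Game controller €43.69: electronics, under €50.00 → 0% → €0.00
Tax on electronics = €28.75 + €0.00 = €28.75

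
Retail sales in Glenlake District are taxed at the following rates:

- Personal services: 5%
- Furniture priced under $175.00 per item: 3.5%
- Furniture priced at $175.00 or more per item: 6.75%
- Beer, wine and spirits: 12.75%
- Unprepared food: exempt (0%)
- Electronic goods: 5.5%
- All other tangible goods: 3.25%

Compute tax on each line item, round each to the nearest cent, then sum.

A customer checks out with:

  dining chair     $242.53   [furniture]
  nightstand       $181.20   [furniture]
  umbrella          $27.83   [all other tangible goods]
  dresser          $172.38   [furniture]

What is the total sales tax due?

Dining chair $242.53: furniture, $175.00 or more → 6.75% → $16.37
Nightstand $181.20: furniture, $175.00 or more → 6.75% → $12.23
Umbrella $27.83: all other tangible goods → 3.25% → $0.90
Dresser $172.38: furniture, under $175.00 → 3.5% → $6.03
Total tax = $16.37 + $12.23 + $0.90 + $6.03 = $35.53

$35.53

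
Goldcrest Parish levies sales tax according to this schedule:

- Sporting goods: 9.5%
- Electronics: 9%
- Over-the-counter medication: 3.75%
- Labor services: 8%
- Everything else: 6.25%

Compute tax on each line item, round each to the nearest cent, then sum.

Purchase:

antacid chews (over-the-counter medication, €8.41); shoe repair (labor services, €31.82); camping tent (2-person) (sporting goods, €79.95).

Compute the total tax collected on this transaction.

€10.47

Antacid chews €8.41: over-the-counter medication → 3.75% → €0.32
Shoe repair €31.82: labor services → 8% → €2.55
Camping tent (2-person) €79.95: sporting goods → 9.5% → €7.60
Total tax = €0.32 + €2.55 + €7.60 = €10.47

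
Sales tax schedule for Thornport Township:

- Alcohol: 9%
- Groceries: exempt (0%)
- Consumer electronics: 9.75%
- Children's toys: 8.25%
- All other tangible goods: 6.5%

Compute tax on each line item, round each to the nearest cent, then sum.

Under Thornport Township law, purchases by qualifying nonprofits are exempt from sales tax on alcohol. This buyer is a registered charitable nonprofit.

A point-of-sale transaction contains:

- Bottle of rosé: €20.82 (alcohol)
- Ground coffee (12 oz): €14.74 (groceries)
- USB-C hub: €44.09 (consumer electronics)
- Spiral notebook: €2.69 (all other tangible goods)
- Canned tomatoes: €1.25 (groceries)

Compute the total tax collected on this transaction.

Bottle of rosé €20.82: alcohol, buyer-exempt → 0% → €0.00
Ground coffee (12 oz) €14.74: groceries → 0% → €0.00
USB-C hub €44.09: consumer electronics → 9.75% → €4.30
Spiral notebook €2.69: all other tangible goods → 6.5% → €0.17
Canned tomatoes €1.25: groceries → 0% → €0.00
Total tax = €4.30 + €0.17 = €4.47

€4.47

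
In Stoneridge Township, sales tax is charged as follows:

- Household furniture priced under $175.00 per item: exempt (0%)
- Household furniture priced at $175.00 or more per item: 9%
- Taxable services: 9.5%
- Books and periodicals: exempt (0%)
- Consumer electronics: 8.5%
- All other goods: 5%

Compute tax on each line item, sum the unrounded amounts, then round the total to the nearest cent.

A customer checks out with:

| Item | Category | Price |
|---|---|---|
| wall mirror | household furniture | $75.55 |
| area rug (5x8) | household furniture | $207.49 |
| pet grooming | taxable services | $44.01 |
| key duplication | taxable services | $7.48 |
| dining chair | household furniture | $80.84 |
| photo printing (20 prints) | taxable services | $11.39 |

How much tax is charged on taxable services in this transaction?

Pet grooming $44.01: taxable services → 9.5% → $4.18095
Key duplication $7.48: taxable services → 9.5% → $0.7106
Photo printing (20 prints) $11.39: taxable services → 9.5% → $1.08205
Tax on taxable services: unrounded sum = $5.9736 → $5.97

$5.97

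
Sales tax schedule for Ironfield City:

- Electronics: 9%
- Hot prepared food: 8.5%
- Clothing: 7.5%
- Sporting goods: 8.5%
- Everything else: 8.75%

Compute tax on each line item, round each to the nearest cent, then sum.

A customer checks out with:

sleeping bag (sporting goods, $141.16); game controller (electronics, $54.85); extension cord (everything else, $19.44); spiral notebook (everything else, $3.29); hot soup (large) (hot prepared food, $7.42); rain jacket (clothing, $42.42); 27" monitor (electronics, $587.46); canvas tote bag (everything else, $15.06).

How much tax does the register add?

$76.93

Sleeping bag $141.16: sporting goods → 8.5% → $12.00
Game controller $54.85: electronics → 9% → $4.94
Extension cord $19.44: everything else → 8.75% → $1.70
Spiral notebook $3.29: everything else → 8.75% → $0.29
Hot soup (large) $7.42: hot prepared food → 8.5% → $0.63
Rain jacket $42.42: clothing → 7.5% → $3.18
27" monitor $587.46: electronics → 9% → $52.87
Canvas tote bag $15.06: everything else → 8.75% → $1.32
Total tax = $12.00 + $4.94 + $1.70 + $0.29 + $0.63 + $3.18 + $52.87 + $1.32 = $76.93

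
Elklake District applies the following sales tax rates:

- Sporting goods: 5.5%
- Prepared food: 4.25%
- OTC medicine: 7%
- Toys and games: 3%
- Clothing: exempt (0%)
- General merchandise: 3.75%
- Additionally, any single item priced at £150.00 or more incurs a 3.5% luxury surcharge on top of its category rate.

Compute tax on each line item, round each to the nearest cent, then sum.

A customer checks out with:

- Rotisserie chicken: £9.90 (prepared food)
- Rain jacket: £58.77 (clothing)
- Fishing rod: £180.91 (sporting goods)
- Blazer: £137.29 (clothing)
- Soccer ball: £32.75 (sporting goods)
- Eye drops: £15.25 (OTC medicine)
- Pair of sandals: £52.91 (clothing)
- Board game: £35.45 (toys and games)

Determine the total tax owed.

Rotisserie chicken £9.90: prepared food → 4.25% → £0.42
Rain jacket £58.77: clothing → 0% → £0.00
Fishing rod £180.91: sporting goods → 5.5% + 3.5% surcharge = 9% → £16.28
Blazer £137.29: clothing → 0% → £0.00
Soccer ball £32.75: sporting goods → 5.5% → £1.80
Eye drops £15.25: OTC medicine → 7% → £1.07
Pair of sandals £52.91: clothing → 0% → £0.00
Board game £35.45: toys and games → 3% → £1.06
Total tax = £0.42 + £16.28 + £1.80 + £1.07 + £1.06 = £20.63

£20.63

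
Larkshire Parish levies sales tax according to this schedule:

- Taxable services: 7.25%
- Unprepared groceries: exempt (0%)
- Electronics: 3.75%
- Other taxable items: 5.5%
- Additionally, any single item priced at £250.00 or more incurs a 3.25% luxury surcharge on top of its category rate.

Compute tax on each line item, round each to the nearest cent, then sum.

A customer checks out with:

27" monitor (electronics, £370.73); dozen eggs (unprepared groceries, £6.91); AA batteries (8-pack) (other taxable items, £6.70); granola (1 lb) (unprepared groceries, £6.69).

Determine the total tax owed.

27" monitor £370.73: electronics → 3.75% + 3.25% surcharge = 7% → £25.95
Dozen eggs £6.91: unprepared groceries → 0% → £0.00
AA batteries (8-pack) £6.70: other taxable items → 5.5% → £0.37
Granola (1 lb) £6.69: unprepared groceries → 0% → £0.00
Total tax = £25.95 + £0.37 = £26.32

£26.32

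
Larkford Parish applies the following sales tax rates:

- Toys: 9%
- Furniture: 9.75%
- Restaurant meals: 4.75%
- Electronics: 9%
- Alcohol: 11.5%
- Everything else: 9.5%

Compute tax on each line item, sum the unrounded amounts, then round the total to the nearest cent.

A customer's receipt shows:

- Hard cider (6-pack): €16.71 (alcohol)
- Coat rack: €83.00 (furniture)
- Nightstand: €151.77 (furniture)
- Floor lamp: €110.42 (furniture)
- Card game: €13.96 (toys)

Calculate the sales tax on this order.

Hard cider (6-pack) €16.71: alcohol → 11.5% → €1.92165
Coat rack €83.00: furniture → 9.75% → €8.0925
Nightstand €151.77: furniture → 9.75% → €14.797575
Floor lamp €110.42: furniture → 9.75% → €10.76595
Card game €13.96: toys → 9% → €1.2564
Unrounded tax sum = €36.834075 → €36.83

€36.83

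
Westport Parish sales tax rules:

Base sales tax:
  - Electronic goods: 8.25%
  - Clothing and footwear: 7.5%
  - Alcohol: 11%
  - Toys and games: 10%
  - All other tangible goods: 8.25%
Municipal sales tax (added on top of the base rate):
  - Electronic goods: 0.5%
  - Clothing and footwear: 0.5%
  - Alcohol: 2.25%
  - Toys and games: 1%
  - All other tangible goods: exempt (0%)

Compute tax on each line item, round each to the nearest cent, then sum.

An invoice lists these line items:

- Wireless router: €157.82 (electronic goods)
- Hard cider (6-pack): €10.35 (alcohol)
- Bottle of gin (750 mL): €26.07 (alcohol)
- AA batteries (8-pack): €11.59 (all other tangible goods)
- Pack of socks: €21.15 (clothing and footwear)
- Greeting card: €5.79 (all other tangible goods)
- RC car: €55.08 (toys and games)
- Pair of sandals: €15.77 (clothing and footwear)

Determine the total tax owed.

€29.08

Wireless router €157.82: electronic goods → 8.25% + 0.5% municipal = 8.75% → €13.81
Hard cider (6-pack) €10.35: alcohol → 11% + 2.25% municipal = 13.25% → €1.37
Bottle of gin (750 mL) €26.07: alcohol → 11% + 2.25% municipal = 13.25% → €3.45
AA batteries (8-pack) €11.59: all other tangible goods → 8.25% + 0% municipal = 8.25% → €0.96
Pack of socks €21.15: clothing and footwear → 7.5% + 0.5% municipal = 8% → €1.69
Greeting card €5.79: all other tangible goods → 8.25% + 0% municipal = 8.25% → €0.48
RC car €55.08: toys and games → 10% + 1% municipal = 11% → €6.06
Pair of sandals €15.77: clothing and footwear → 7.5% + 0.5% municipal = 8% → €1.26
Total tax = €13.81 + €1.37 + €3.45 + €0.96 + €1.69 + €0.48 + €6.06 + €1.26 = €29.08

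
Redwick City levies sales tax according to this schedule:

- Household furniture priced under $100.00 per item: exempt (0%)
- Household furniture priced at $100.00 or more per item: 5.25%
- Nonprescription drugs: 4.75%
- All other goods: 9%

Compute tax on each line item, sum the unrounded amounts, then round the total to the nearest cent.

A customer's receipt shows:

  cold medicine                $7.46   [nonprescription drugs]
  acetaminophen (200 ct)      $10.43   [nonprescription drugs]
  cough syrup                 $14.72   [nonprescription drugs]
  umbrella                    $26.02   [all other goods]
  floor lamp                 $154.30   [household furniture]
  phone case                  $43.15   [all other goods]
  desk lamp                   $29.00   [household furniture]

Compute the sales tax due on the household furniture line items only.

Floor lamp $154.30: household furniture, $100.00 or more → 5.25% → $8.10075
Desk lamp $29.00: household furniture, under $100.00 → 0% → $0.00
Tax on household furniture: unrounded sum = $8.10075 → $8.10

$8.10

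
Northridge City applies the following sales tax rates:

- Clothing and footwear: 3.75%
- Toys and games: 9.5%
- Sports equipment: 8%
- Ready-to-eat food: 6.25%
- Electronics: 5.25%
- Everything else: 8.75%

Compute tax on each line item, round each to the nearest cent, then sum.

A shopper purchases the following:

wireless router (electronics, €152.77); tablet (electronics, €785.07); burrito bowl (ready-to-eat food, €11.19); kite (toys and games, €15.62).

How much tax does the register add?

Wireless router €152.77: electronics → 5.25% → €8.02
Tablet €785.07: electronics → 5.25% → €41.22
Burrito bowl €11.19: ready-to-eat food → 6.25% → €0.70
Kite €15.62: toys and games → 9.5% → €1.48
Total tax = €8.02 + €41.22 + €0.70 + €1.48 = €51.42

€51.42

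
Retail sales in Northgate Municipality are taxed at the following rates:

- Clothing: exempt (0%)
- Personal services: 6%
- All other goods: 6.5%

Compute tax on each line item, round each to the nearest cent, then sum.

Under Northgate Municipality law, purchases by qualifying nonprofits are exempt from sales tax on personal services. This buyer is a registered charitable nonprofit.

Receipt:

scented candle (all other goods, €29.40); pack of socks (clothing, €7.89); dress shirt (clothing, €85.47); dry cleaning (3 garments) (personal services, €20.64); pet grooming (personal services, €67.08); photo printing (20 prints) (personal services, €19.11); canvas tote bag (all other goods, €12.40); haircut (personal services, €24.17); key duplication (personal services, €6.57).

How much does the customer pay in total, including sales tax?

Scented candle €29.40: all other goods → 6.5% → €1.91
Pack of socks €7.89: clothing → 0% → €0.00
Dress shirt €85.47: clothing → 0% → €0.00
Dry cleaning (3 garments) €20.64: personal services, buyer-exempt → 0% → €0.00
Pet grooming €67.08: personal services, buyer-exempt → 0% → €0.00
Photo printing (20 prints) €19.11: personal services, buyer-exempt → 0% → €0.00
Canvas tote bag €12.40: all other goods → 6.5% → €0.81
Haircut €24.17: personal services, buyer-exempt → 0% → €0.00
Key duplication €6.57: personal services, buyer-exempt → 0% → €0.00
Subtotal = €272.73; tax = €2.72; total due = €275.45

€275.45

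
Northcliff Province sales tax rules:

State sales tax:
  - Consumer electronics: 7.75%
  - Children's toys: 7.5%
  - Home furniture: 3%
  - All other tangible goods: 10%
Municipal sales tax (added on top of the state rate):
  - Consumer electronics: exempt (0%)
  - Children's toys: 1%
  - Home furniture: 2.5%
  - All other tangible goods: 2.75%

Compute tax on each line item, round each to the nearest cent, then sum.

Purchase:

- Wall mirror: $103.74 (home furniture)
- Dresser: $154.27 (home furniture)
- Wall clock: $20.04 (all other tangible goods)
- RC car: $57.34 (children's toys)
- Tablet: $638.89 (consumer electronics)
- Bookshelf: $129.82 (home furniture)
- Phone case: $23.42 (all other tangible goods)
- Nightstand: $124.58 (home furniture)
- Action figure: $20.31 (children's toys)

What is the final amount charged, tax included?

Wall mirror $103.74: home furniture → 3% + 2.5% municipal = 5.5% → $5.71
Dresser $154.27: home furniture → 3% + 2.5% municipal = 5.5% → $8.48
Wall clock $20.04: all other tangible goods → 10% + 2.75% municipal = 12.75% → $2.56
RC car $57.34: children's toys → 7.5% + 1% municipal = 8.5% → $4.87
Tablet $638.89: consumer electronics → 7.75% + 0% municipal = 7.75% → $49.51
Bookshelf $129.82: home furniture → 3% + 2.5% municipal = 5.5% → $7.14
Phone case $23.42: all other tangible goods → 10% + 2.75% municipal = 12.75% → $2.99
Nightstand $124.58: home furniture → 3% + 2.5% municipal = 5.5% → $6.85
Action figure $20.31: children's toys → 7.5% + 1% municipal = 8.5% → $1.73
Subtotal = $1272.41; tax = $89.84; total due = $1362.25

$1362.25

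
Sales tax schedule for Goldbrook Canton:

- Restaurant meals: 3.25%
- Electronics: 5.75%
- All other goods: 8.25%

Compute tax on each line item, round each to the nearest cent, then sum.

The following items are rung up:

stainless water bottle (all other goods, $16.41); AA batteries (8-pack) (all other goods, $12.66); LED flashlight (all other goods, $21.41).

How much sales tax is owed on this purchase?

Stainless water bottle $16.41: all other goods → 8.25% → $1.35
AA batteries (8-pack) $12.66: all other goods → 8.25% → $1.04
LED flashlight $21.41: all other goods → 8.25% → $1.77
Total tax = $1.35 + $1.04 + $1.77 = $4.16

$4.16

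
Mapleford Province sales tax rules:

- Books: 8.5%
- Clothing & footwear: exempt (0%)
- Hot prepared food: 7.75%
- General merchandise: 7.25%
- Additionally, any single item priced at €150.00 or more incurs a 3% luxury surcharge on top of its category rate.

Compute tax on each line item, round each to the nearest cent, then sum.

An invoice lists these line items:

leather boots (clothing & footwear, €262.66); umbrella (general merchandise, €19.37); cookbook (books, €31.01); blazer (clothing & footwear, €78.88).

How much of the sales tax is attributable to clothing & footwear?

€7.88

Leather boots €262.66: clothing & footwear → 0% + 3% surcharge = 3% → €7.88
Blazer €78.88: clothing & footwear → 0% → €0.00
Tax on clothing & footwear = €7.88 + €0.00 = €7.88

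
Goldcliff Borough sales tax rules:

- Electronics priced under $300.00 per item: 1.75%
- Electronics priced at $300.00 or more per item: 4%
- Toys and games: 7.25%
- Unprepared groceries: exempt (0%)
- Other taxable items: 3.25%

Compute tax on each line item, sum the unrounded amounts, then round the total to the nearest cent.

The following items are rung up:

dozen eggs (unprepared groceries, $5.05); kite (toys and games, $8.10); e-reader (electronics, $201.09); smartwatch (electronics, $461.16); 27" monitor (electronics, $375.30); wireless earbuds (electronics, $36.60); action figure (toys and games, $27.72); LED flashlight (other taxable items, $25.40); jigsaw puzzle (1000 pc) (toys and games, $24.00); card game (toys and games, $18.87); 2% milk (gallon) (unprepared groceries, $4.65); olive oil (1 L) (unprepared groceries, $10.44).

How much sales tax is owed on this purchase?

Dozen eggs $5.05: unprepared groceries → 0% → $0.00
Kite $8.10: toys and games → 7.25% → $0.58725
E-reader $201.09: electronics, under $300.00 → 1.75% → $3.519075
Smartwatch $461.16: electronics, $300.00 or more → 4% → $18.4464
27" monitor $375.30: electronics, $300.00 or more → 4% → $15.012
Wireless earbuds $36.60: electronics, under $300.00 → 1.75% → $0.6405
Action figure $27.72: toys and games → 7.25% → $2.0097
LED flashlight $25.40: other taxable items → 3.25% → $0.8255
Jigsaw puzzle (1000 pc) $24.00: toys and games → 7.25% → $1.74
Card game $18.87: toys and games → 7.25% → $1.368075
2% milk (gallon) $4.65: unprepared groceries → 0% → $0.00
Olive oil (1 L) $10.44: unprepared groceries → 0% → $0.00
Unrounded tax sum = $44.1485 → $44.15

$44.15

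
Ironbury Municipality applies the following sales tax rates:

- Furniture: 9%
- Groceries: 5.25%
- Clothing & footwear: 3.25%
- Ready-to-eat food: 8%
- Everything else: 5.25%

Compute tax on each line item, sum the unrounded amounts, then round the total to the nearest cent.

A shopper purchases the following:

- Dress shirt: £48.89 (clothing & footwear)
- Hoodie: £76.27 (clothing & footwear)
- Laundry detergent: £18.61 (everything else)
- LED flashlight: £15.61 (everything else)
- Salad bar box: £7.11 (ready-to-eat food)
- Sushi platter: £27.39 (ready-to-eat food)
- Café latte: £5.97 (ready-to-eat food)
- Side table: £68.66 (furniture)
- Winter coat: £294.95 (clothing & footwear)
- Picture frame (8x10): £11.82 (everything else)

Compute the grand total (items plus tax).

£600.77

Dress shirt £48.89: clothing & footwear → 3.25% → £1.588925
Hoodie £76.27: clothing & footwear → 3.25% → £2.478775
Laundry detergent £18.61: everything else → 5.25% → £0.977025
LED flashlight £15.61: everything else → 5.25% → £0.819525
Salad bar box £7.11: ready-to-eat food → 8% → £0.5688
Sushi platter £27.39: ready-to-eat food → 8% → £2.1912
Café latte £5.97: ready-to-eat food → 8% → £0.4776
Side table £68.66: furniture → 9% → £6.1794
Winter coat £294.95: clothing & footwear → 3.25% → £9.585875
Picture frame (8x10) £11.82: everything else → 5.25% → £0.62055
Subtotal = £575.28; unrounded tax = £25.487675 → £25.49; total due = £600.77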